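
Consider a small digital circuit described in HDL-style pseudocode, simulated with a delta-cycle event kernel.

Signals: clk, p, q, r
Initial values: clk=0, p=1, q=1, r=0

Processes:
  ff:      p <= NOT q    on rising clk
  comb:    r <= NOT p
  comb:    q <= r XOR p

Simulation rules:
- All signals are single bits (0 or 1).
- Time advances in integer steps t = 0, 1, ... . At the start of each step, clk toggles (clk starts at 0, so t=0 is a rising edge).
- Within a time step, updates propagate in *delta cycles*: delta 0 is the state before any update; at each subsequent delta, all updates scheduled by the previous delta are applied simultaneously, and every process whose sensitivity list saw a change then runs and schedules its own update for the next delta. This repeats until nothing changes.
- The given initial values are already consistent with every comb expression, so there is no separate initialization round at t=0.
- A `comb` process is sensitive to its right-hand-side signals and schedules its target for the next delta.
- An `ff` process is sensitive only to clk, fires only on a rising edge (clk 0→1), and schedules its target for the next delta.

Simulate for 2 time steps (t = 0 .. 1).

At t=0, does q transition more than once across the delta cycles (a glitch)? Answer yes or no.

yes

[bits: p,q,clk,r]
t=0: Δ0=1100 Δ1=1110 Δ2=0110 Δ3=0011 Δ4=0111 | 4Δ
t=1: Δ0=0111 Δ1=0101 | 1Δ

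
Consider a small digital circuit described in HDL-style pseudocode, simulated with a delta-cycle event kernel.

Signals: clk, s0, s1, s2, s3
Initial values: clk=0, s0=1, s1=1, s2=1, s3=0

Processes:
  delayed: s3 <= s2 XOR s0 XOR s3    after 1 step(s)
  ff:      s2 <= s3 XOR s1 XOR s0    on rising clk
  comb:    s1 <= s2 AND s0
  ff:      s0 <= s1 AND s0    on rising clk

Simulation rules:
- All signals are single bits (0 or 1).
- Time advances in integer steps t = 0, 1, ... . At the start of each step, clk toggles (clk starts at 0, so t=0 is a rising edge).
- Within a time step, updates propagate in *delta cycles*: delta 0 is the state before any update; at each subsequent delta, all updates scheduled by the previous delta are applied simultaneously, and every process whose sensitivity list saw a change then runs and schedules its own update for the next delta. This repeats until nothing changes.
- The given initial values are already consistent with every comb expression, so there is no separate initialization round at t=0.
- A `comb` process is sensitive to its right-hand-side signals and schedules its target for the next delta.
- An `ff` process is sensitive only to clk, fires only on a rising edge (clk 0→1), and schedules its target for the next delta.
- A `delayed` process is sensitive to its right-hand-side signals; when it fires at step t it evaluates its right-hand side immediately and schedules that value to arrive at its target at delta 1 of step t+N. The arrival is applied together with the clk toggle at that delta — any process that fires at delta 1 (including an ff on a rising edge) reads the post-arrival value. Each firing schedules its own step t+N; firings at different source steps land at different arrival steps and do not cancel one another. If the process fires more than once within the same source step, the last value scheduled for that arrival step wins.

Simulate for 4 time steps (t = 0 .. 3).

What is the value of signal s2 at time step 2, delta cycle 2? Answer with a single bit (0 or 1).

t=0 Δ0: s1=1 s2=1 s0=1 clk=0 s3=0
  Δ1: clk:0→1
  Δ2: s2:1→0
  Δ3: s1:1→0
  (3Δ to stable)
t=1 Δ0: s1=0 s2=0 s0=1 clk=1 s3=0
  Δ1: clk:1→0, s3:0→1
  (1Δ to stable)
t=2 Δ0: s1=0 s2=0 s0=1 clk=0 s3=1
  Δ1: clk:0→1, s3:1→0
  Δ2: s2:0→1, s0:1→0
  (2Δ to stable)
t=3 Δ0: s1=0 s2=1 s0=0 clk=1 s3=0
  Δ1: clk:1→0, s3:0→1
  (1Δ to stable)

1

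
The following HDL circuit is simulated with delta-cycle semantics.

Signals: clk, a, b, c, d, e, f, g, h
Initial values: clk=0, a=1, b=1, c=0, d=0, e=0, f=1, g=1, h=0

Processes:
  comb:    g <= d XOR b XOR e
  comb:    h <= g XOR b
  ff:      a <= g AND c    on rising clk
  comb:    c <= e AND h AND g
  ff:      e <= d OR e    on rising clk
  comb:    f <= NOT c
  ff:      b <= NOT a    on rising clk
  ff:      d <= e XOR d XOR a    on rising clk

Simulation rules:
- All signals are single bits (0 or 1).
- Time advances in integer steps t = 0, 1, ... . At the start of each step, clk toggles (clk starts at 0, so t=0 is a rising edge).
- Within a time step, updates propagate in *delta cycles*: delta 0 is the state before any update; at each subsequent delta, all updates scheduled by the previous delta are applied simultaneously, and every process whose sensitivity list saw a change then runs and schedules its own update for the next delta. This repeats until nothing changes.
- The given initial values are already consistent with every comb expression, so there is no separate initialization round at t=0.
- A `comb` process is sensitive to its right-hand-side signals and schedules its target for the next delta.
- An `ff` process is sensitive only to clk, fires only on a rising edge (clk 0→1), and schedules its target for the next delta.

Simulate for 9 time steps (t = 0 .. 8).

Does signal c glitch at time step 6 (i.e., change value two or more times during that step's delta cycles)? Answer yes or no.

[bits: d,h,a,g,f,b,c,e,clk]
t=0: Δ0=001111000 Δ1=001111001 Δ2=100110001 Δ3=110110001 | 3Δ
t=1: Δ0=110110001 Δ1=110110000 | 1Δ
t=2: Δ0=110110000 Δ1=110110001 Δ2=110111011 Δ3=100111111 Δ4=100101011 Δ5=100111011 | 5Δ
t=3: Δ0=100111011 Δ1=100111010 | 1Δ
t=4: Δ0=100111010 Δ1=100111011 Δ2=000111011 Δ3=000011011 Δ4=010011011 | 4Δ
t=5: Δ0=010011011 Δ1=010011010 | 1Δ
t=6: Δ0=010011010 Δ1=010011011 Δ2=110011011 Δ3=110111011 Δ4=100111111 Δ5=100101011 Δ6=100111011 | 6Δ
t=7: Δ0=100111011 Δ1=100111010 | 1Δ
t=8: Δ0=100111010 Δ1=100111011 Δ2=000111011 Δ3=000011011 Δ4=010011011 | 4Δ

yes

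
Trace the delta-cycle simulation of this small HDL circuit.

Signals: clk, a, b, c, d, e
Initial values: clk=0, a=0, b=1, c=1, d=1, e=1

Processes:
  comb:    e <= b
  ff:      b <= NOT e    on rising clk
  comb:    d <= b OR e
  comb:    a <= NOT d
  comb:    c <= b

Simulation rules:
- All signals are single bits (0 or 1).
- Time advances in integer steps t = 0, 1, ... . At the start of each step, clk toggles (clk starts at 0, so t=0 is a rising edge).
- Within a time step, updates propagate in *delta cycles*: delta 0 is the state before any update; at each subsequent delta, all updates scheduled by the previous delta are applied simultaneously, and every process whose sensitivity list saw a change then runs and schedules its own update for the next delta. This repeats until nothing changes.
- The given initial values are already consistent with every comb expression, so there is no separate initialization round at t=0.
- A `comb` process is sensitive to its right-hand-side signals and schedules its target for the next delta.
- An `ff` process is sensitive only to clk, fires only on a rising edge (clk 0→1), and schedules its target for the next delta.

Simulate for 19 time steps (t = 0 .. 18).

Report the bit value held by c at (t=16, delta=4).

0

[bits: c,d,clk,e,a,b]
t=0: Δ0=110101 Δ1=111101 Δ2=111100 Δ3=011000 Δ4=001000 Δ5=001010 | 5Δ
t=1: Δ0=001010 Δ1=000010 | 1Δ
t=2: Δ0=000010 Δ1=001010 Δ2=001011 Δ3=111111 Δ4=111101 | 4Δ
t=3: Δ0=111101 Δ1=110101 | 1Δ
t=4: Δ0=110101 Δ1=111101 Δ2=111100 Δ3=011000 Δ4=001000 Δ5=001010 | 5Δ
t=5: Δ0=001010 Δ1=000010 | 1Δ
t=6: Δ0=000010 Δ1=001010 Δ2=001011 Δ3=111111 Δ4=111101 | 4Δ
t=7: Δ0=111101 Δ1=110101 | 1Δ
t=8: Δ0=110101 Δ1=111101 Δ2=111100 Δ3=011000 Δ4=001000 Δ5=001010 | 5Δ
t=9: Δ0=001010 Δ1=000010 | 1Δ
t=10: Δ0=000010 Δ1=001010 Δ2=001011 Δ3=111111 Δ4=111101 | 4Δ
t=11: Δ0=111101 Δ1=110101 | 1Δ
t=12: Δ0=110101 Δ1=111101 Δ2=111100 Δ3=011000 Δ4=001000 Δ5=001010 | 5Δ
t=13: Δ0=001010 Δ1=000010 | 1Δ
t=14: Δ0=000010 Δ1=001010 Δ2=001011 Δ3=111111 Δ4=111101 | 4Δ
t=15: Δ0=111101 Δ1=110101 | 1Δ
t=16: Δ0=110101 Δ1=111101 Δ2=111100 Δ3=011000 Δ4=001000 Δ5=001010 | 5Δ
t=17: Δ0=001010 Δ1=000010 | 1Δ
t=18: Δ0=000010 Δ1=001010 Δ2=001011 Δ3=111111 Δ4=111101 | 4Δ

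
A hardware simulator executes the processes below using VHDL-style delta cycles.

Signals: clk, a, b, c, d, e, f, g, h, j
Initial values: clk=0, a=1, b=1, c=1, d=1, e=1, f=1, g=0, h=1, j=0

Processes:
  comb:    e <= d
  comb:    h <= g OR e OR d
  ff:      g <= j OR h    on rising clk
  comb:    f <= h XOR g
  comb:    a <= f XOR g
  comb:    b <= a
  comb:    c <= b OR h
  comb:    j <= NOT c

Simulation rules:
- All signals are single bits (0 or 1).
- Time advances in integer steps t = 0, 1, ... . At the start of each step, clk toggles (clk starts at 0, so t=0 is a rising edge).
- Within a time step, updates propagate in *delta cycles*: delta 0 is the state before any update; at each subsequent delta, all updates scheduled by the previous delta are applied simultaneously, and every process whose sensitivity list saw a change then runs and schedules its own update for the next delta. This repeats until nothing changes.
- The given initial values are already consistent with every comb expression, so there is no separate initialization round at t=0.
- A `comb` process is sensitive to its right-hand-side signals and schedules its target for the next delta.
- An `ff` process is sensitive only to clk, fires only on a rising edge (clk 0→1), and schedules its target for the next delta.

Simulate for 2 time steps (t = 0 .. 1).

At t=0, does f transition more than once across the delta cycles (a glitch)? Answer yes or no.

no

[bits: b,e,g,d,clk,f,a,j,h,c]
t=0: Δ0=1101011011 Δ1=1101111011 Δ2=1111111011 Δ3=1111100011 Δ4=0111101011 Δ5=1111101011 | 5Δ
t=1: Δ0=1111101011 Δ1=1111001011 | 1Δ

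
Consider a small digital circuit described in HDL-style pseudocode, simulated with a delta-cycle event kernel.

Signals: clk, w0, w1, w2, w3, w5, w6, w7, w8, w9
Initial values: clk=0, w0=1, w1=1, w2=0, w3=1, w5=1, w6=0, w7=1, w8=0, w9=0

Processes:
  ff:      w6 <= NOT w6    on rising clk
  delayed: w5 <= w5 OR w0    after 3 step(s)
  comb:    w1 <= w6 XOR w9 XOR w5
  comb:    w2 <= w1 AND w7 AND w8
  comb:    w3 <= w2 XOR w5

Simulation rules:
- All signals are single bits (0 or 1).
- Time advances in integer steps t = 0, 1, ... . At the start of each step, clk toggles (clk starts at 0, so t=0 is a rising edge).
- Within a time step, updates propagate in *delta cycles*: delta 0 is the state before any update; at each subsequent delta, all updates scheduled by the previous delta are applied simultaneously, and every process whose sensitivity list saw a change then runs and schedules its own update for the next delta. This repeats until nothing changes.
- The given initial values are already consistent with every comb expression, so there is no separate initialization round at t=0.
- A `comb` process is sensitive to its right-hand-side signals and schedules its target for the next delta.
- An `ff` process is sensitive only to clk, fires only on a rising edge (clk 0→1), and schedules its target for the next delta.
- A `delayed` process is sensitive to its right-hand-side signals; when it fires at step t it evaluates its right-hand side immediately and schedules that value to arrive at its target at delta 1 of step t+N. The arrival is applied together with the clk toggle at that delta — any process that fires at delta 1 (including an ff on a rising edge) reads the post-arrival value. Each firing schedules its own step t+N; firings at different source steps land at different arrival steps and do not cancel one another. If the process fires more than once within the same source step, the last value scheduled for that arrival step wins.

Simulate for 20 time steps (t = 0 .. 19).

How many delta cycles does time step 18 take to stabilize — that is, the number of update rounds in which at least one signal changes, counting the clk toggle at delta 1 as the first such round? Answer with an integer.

3

t0.Δ0 clk=0 w3=1 w5=1 w2=0 w0=1 w6=0 w8=0 w1=1 w9=0 w7=1
t0.Δ1 clk=1 w3=1 w5=1 w2=0 w0=1 w6=0 w8=0 w1=1 w9=0 w7=1
t0.Δ2 clk=1 w3=1 w5=1 w2=0 w0=1 w6=1 w8=0 w1=1 w9=0 w7=1
t0.Δ3 clk=1 w3=1 w5=1 w2=0 w0=1 w6=1 w8=0 w1=0 w9=0 w7=1
t1.Δ0 clk=1 w3=1 w5=1 w2=0 w0=1 w6=1 w8=0 w1=0 w9=0 w7=1
t1.Δ1 clk=0 w3=1 w5=1 w2=0 w0=1 w6=1 w8=0 w1=0 w9=0 w7=1
t2.Δ0 clk=0 w3=1 w5=1 w2=0 w0=1 w6=1 w8=0 w1=0 w9=0 w7=1
t2.Δ1 clk=1 w3=1 w5=1 w2=0 w0=1 w6=1 w8=0 w1=0 w9=0 w7=1
t2.Δ2 clk=1 w3=1 w5=1 w2=0 w0=1 w6=0 w8=0 w1=0 w9=0 w7=1
t2.Δ3 clk=1 w3=1 w5=1 w2=0 w0=1 w6=0 w8=0 w1=1 w9=0 w7=1
t3.Δ0 clk=1 w3=1 w5=1 w2=0 w0=1 w6=0 w8=0 w1=1 w9=0 w7=1
t3.Δ1 clk=0 w3=1 w5=1 w2=0 w0=1 w6=0 w8=0 w1=1 w9=0 w7=1
t4.Δ0 clk=0 w3=1 w5=1 w2=0 w0=1 w6=0 w8=0 w1=1 w9=0 w7=1
t4.Δ1 clk=1 w3=1 w5=1 w2=0 w0=1 w6=0 w8=0 w1=1 w9=0 w7=1
t4.Δ2 clk=1 w3=1 w5=1 w2=0 w0=1 w6=1 w8=0 w1=1 w9=0 w7=1
t4.Δ3 clk=1 w3=1 w5=1 w2=0 w0=1 w6=1 w8=0 w1=0 w9=0 w7=1
t5.Δ0 clk=1 w3=1 w5=1 w2=0 w0=1 w6=1 w8=0 w1=0 w9=0 w7=1
t5.Δ1 clk=0 w3=1 w5=1 w2=0 w0=1 w6=1 w8=0 w1=0 w9=0 w7=1
t6.Δ0 clk=0 w3=1 w5=1 w2=0 w0=1 w6=1 w8=0 w1=0 w9=0 w7=1
t6.Δ1 clk=1 w3=1 w5=1 w2=0 w0=1 w6=1 w8=0 w1=0 w9=0 w7=1
t6.Δ2 clk=1 w3=1 w5=1 w2=0 w0=1 w6=0 w8=0 w1=0 w9=0 w7=1
t6.Δ3 clk=1 w3=1 w5=1 w2=0 w0=1 w6=0 w8=0 w1=1 w9=0 w7=1
t7.Δ0 clk=1 w3=1 w5=1 w2=0 w0=1 w6=0 w8=0 w1=1 w9=0 w7=1
t7.Δ1 clk=0 w3=1 w5=1 w2=0 w0=1 w6=0 w8=0 w1=1 w9=0 w7=1
t8.Δ0 clk=0 w3=1 w5=1 w2=0 w0=1 w6=0 w8=0 w1=1 w9=0 w7=1
t8.Δ1 clk=1 w3=1 w5=1 w2=0 w0=1 w6=0 w8=0 w1=1 w9=0 w7=1
t8.Δ2 clk=1 w3=1 w5=1 w2=0 w0=1 w6=1 w8=0 w1=1 w9=0 w7=1
t8.Δ3 clk=1 w3=1 w5=1 w2=0 w0=1 w6=1 w8=0 w1=0 w9=0 w7=1
t9.Δ0 clk=1 w3=1 w5=1 w2=0 w0=1 w6=1 w8=0 w1=0 w9=0 w7=1
t9.Δ1 clk=0 w3=1 w5=1 w2=0 w0=1 w6=1 w8=0 w1=0 w9=0 w7=1
t10.Δ0 clk=0 w3=1 w5=1 w2=0 w0=1 w6=1 w8=0 w1=0 w9=0 w7=1
t10.Δ1 clk=1 w3=1 w5=1 w2=0 w0=1 w6=1 w8=0 w1=0 w9=0 w7=1
t10.Δ2 clk=1 w3=1 w5=1 w2=0 w0=1 w6=0 w8=0 w1=0 w9=0 w7=1
t10.Δ3 clk=1 w3=1 w5=1 w2=0 w0=1 w6=0 w8=0 w1=1 w9=0 w7=1
t11.Δ0 clk=1 w3=1 w5=1 w2=0 w0=1 w6=0 w8=0 w1=1 w9=0 w7=1
t11.Δ1 clk=0 w3=1 w5=1 w2=0 w0=1 w6=0 w8=0 w1=1 w9=0 w7=1
t12.Δ0 clk=0 w3=1 w5=1 w2=0 w0=1 w6=0 w8=0 w1=1 w9=0 w7=1
t12.Δ1 clk=1 w3=1 w5=1 w2=0 w0=1 w6=0 w8=0 w1=1 w9=0 w7=1
t12.Δ2 clk=1 w3=1 w5=1 w2=0 w0=1 w6=1 w8=0 w1=1 w9=0 w7=1
t12.Δ3 clk=1 w3=1 w5=1 w2=0 w0=1 w6=1 w8=0 w1=0 w9=0 w7=1
t13.Δ0 clk=1 w3=1 w5=1 w2=0 w0=1 w6=1 w8=0 w1=0 w9=0 w7=1
t13.Δ1 clk=0 w3=1 w5=1 w2=0 w0=1 w6=1 w8=0 w1=0 w9=0 w7=1
t14.Δ0 clk=0 w3=1 w5=1 w2=0 w0=1 w6=1 w8=0 w1=0 w9=0 w7=1
t14.Δ1 clk=1 w3=1 w5=1 w2=0 w0=1 w6=1 w8=0 w1=0 w9=0 w7=1
t14.Δ2 clk=1 w3=1 w5=1 w2=0 w0=1 w6=0 w8=0 w1=0 w9=0 w7=1
t14.Δ3 clk=1 w3=1 w5=1 w2=0 w0=1 w6=0 w8=0 w1=1 w9=0 w7=1
t15.Δ0 clk=1 w3=1 w5=1 w2=0 w0=1 w6=0 w8=0 w1=1 w9=0 w7=1
t15.Δ1 clk=0 w3=1 w5=1 w2=0 w0=1 w6=0 w8=0 w1=1 w9=0 w7=1
t16.Δ0 clk=0 w3=1 w5=1 w2=0 w0=1 w6=0 w8=0 w1=1 w9=0 w7=1
t16.Δ1 clk=1 w3=1 w5=1 w2=0 w0=1 w6=0 w8=0 w1=1 w9=0 w7=1
t16.Δ2 clk=1 w3=1 w5=1 w2=0 w0=1 w6=1 w8=0 w1=1 w9=0 w7=1
t16.Δ3 clk=1 w3=1 w5=1 w2=0 w0=1 w6=1 w8=0 w1=0 w9=0 w7=1
t17.Δ0 clk=1 w3=1 w5=1 w2=0 w0=1 w6=1 w8=0 w1=0 w9=0 w7=1
t17.Δ1 clk=0 w3=1 w5=1 w2=0 w0=1 w6=1 w8=0 w1=0 w9=0 w7=1
t18.Δ0 clk=0 w3=1 w5=1 w2=0 w0=1 w6=1 w8=0 w1=0 w9=0 w7=1
t18.Δ1 clk=1 w3=1 w5=1 w2=0 w0=1 w6=1 w8=0 w1=0 w9=0 w7=1
t18.Δ2 clk=1 w3=1 w5=1 w2=0 w0=1 w6=0 w8=0 w1=0 w9=0 w7=1
t18.Δ3 clk=1 w3=1 w5=1 w2=0 w0=1 w6=0 w8=0 w1=1 w9=0 w7=1
t19.Δ0 clk=1 w3=1 w5=1 w2=0 w0=1 w6=0 w8=0 w1=1 w9=0 w7=1
t19.Δ1 clk=0 w3=1 w5=1 w2=0 w0=1 w6=0 w8=0 w1=1 w9=0 w7=1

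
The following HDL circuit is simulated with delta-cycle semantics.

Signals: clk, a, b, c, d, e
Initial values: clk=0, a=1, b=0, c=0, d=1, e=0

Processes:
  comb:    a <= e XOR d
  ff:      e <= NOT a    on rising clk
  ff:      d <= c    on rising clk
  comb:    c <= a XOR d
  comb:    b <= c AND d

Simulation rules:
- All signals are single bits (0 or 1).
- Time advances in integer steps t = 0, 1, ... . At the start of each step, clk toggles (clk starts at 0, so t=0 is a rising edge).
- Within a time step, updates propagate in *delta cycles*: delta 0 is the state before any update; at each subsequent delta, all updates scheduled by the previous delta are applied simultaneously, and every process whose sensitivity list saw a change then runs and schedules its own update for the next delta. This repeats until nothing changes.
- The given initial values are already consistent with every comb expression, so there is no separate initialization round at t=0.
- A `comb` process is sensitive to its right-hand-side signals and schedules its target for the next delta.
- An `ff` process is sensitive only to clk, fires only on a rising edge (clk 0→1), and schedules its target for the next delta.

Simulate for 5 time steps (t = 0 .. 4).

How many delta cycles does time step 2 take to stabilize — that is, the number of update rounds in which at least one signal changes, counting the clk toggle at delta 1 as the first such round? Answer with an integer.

4

[bits: a,b,d,c,e,clk]
t=0: Δ0=101000 Δ1=101001 Δ2=100001 Δ3=000101 Δ4=000001 | 4Δ
t=1: Δ0=000001 Δ1=000000 | 1Δ
t=2: Δ0=000000 Δ1=000001 Δ2=000011 Δ3=100011 Δ4=100111 | 4Δ
t=3: Δ0=100111 Δ1=100110 | 1Δ
t=4: Δ0=100110 Δ1=100111 Δ2=101101 Δ3=111001 Δ4=101001 | 4Δ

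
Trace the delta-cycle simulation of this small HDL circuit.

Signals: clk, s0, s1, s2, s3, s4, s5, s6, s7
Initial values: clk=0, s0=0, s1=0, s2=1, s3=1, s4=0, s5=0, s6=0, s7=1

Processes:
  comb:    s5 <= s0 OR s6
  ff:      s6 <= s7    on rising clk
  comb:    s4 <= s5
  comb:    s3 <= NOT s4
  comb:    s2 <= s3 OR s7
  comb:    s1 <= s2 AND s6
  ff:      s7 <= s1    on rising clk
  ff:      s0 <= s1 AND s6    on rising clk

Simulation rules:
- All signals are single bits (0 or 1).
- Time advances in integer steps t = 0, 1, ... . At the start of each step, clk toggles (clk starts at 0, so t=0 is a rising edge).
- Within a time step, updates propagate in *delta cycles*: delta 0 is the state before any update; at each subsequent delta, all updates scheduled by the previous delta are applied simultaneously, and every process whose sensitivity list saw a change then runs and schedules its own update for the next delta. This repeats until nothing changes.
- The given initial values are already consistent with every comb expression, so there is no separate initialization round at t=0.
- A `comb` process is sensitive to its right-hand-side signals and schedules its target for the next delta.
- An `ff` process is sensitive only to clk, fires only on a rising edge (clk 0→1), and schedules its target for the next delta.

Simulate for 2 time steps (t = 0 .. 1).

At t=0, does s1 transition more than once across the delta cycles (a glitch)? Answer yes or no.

yes

t0.Δ0 s5=0 s4=0 s1=0 s6=0 s2=1 clk=0 s0=0 s7=1 s3=1
t0.Δ1 s5=0 s4=0 s1=0 s6=0 s2=1 clk=1 s0=0 s7=1 s3=1
t0.Δ2 s5=0 s4=0 s1=0 s6=1 s2=1 clk=1 s0=0 s7=0 s3=1
t0.Δ3 s5=1 s4=0 s1=1 s6=1 s2=1 clk=1 s0=0 s7=0 s3=1
t0.Δ4 s5=1 s4=1 s1=1 s6=1 s2=1 clk=1 s0=0 s7=0 s3=1
t0.Δ5 s5=1 s4=1 s1=1 s6=1 s2=1 clk=1 s0=0 s7=0 s3=0
t0.Δ6 s5=1 s4=1 s1=1 s6=1 s2=0 clk=1 s0=0 s7=0 s3=0
t0.Δ7 s5=1 s4=1 s1=0 s6=1 s2=0 clk=1 s0=0 s7=0 s3=0
t1.Δ0 s5=1 s4=1 s1=0 s6=1 s2=0 clk=1 s0=0 s7=0 s3=0
t1.Δ1 s5=1 s4=1 s1=0 s6=1 s2=0 clk=0 s0=0 s7=0 s3=0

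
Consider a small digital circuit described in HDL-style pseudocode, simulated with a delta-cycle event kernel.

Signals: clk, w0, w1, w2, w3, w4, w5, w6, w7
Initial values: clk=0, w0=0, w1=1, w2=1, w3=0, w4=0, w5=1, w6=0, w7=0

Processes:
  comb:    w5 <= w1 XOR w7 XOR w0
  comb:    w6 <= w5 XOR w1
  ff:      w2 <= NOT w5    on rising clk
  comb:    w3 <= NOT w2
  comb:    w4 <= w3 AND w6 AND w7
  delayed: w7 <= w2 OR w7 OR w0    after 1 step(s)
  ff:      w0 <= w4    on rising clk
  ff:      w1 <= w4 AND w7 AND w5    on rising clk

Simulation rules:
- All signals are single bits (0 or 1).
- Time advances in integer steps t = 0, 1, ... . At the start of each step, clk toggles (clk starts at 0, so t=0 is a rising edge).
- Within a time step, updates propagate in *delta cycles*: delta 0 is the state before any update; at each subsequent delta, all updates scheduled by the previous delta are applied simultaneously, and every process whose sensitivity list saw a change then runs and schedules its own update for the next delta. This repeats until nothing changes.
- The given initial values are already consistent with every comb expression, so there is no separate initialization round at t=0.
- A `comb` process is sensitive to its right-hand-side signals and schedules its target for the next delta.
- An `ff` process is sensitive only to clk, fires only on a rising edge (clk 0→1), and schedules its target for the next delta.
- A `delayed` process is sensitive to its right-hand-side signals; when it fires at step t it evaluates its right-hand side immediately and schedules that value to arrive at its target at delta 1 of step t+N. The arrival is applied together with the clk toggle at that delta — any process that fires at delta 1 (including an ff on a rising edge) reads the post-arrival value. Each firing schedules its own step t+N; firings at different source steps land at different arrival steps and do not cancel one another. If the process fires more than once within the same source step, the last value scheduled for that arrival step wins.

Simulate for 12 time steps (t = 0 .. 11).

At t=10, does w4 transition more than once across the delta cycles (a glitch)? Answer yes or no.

t0.Δ0 w3=0 clk=0 w6=0 w0=0 w1=1 w2=1 w4=0 w7=0 w5=1
t0.Δ1 w3=0 clk=1 w6=0 w0=0 w1=1 w2=1 w4=0 w7=0 w5=1
t0.Δ2 w3=0 clk=1 w6=0 w0=0 w1=0 w2=0 w4=0 w7=0 w5=1
t0.Δ3 w3=1 clk=1 w6=1 w0=0 w1=0 w2=0 w4=0 w7=0 w5=0
t0.Δ4 w3=1 clk=1 w6=0 w0=0 w1=0 w2=0 w4=0 w7=0 w5=0
t1.Δ0 w3=1 clk=1 w6=0 w0=0 w1=0 w2=0 w4=0 w7=0 w5=0
t1.Δ1 w3=1 clk=0 w6=0 w0=0 w1=0 w2=0 w4=0 w7=0 w5=0
t2.Δ0 w3=1 clk=0 w6=0 w0=0 w1=0 w2=0 w4=0 w7=0 w5=0
t2.Δ1 w3=1 clk=1 w6=0 w0=0 w1=0 w2=0 w4=0 w7=0 w5=0
t2.Δ2 w3=1 clk=1 w6=0 w0=0 w1=0 w2=1 w4=0 w7=0 w5=0
t2.Δ3 w3=0 clk=1 w6=0 w0=0 w1=0 w2=1 w4=0 w7=0 w5=0
t3.Δ0 w3=0 clk=1 w6=0 w0=0 w1=0 w2=1 w4=0 w7=0 w5=0
t3.Δ1 w3=0 clk=0 w6=0 w0=0 w1=0 w2=1 w4=0 w7=1 w5=0
t3.Δ2 w3=0 clk=0 w6=0 w0=0 w1=0 w2=1 w4=0 w7=1 w5=1
t3.Δ3 w3=0 clk=0 w6=1 w0=0 w1=0 w2=1 w4=0 w7=1 w5=1
t4.Δ0 w3=0 clk=0 w6=1 w0=0 w1=0 w2=1 w4=0 w7=1 w5=1
t4.Δ1 w3=0 clk=1 w6=1 w0=0 w1=0 w2=1 w4=0 w7=1 w5=1
t4.Δ2 w3=0 clk=1 w6=1 w0=0 w1=0 w2=0 w4=0 w7=1 w5=1
t4.Δ3 w3=1 clk=1 w6=1 w0=0 w1=0 w2=0 w4=0 w7=1 w5=1
t4.Δ4 w3=1 clk=1 w6=1 w0=0 w1=0 w2=0 w4=1 w7=1 w5=1
t5.Δ0 w3=1 clk=1 w6=1 w0=0 w1=0 w2=0 w4=1 w7=1 w5=1
t5.Δ1 w3=1 clk=0 w6=1 w0=0 w1=0 w2=0 w4=1 w7=1 w5=1
t6.Δ0 w3=1 clk=0 w6=1 w0=0 w1=0 w2=0 w4=1 w7=1 w5=1
t6.Δ1 w3=1 clk=1 w6=1 w0=0 w1=0 w2=0 w4=1 w7=1 w5=1
t6.Δ2 w3=1 clk=1 w6=1 w0=1 w1=1 w2=0 w4=1 w7=1 w5=1
t6.Δ3 w3=1 clk=1 w6=0 w0=1 w1=1 w2=0 w4=1 w7=1 w5=1
t6.Δ4 w3=1 clk=1 w6=0 w0=1 w1=1 w2=0 w4=0 w7=1 w5=1
t7.Δ0 w3=1 clk=1 w6=0 w0=1 w1=1 w2=0 w4=0 w7=1 w5=1
t7.Δ1 w3=1 clk=0 w6=0 w0=1 w1=1 w2=0 w4=0 w7=1 w5=1
t8.Δ0 w3=1 clk=0 w6=0 w0=1 w1=1 w2=0 w4=0 w7=1 w5=1
t8.Δ1 w3=1 clk=1 w6=0 w0=1 w1=1 w2=0 w4=0 w7=1 w5=1
t8.Δ2 w3=1 clk=1 w6=0 w0=0 w1=0 w2=0 w4=0 w7=1 w5=1
t8.Δ3 w3=1 clk=1 w6=1 w0=0 w1=0 w2=0 w4=0 w7=1 w5=1
t8.Δ4 w3=1 clk=1 w6=1 w0=0 w1=0 w2=0 w4=1 w7=1 w5=1
t9.Δ0 w3=1 clk=1 w6=1 w0=0 w1=0 w2=0 w4=1 w7=1 w5=1
t9.Δ1 w3=1 clk=0 w6=1 w0=0 w1=0 w2=0 w4=1 w7=1 w5=1
t10.Δ0 w3=1 clk=0 w6=1 w0=0 w1=0 w2=0 w4=1 w7=1 w5=1
t10.Δ1 w3=1 clk=1 w6=1 w0=0 w1=0 w2=0 w4=1 w7=1 w5=1
t10.Δ2 w3=1 clk=1 w6=1 w0=1 w1=1 w2=0 w4=1 w7=1 w5=1
t10.Δ3 w3=1 clk=1 w6=0 w0=1 w1=1 w2=0 w4=1 w7=1 w5=1
t10.Δ4 w3=1 clk=1 w6=0 w0=1 w1=1 w2=0 w4=0 w7=1 w5=1
t11.Δ0 w3=1 clk=1 w6=0 w0=1 w1=1 w2=0 w4=0 w7=1 w5=1
t11.Δ1 w3=1 clk=0 w6=0 w0=1 w1=1 w2=0 w4=0 w7=1 w5=1

no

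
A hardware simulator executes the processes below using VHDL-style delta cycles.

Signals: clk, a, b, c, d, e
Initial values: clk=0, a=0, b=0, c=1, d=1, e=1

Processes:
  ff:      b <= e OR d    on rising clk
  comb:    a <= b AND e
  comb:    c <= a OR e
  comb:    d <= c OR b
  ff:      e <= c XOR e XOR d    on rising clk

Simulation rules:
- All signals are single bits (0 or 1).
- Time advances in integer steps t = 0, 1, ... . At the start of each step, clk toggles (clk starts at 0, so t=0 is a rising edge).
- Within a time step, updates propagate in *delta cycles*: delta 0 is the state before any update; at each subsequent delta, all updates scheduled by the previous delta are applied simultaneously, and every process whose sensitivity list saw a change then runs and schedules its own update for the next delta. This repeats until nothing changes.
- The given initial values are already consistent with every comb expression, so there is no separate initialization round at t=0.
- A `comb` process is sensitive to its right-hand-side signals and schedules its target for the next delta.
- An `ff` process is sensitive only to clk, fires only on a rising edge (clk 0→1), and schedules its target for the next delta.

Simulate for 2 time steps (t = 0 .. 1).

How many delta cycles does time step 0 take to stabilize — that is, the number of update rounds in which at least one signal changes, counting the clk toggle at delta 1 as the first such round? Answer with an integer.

t=0 Δ0: a=0 d=1 e=1 clk=0 c=1 b=0
  Δ1: clk:0→1
  Δ2: b:0→1
  Δ3: a:0→1
  (3Δ to stable)
t=1 Δ0: a=1 d=1 e=1 clk=1 c=1 b=1
  Δ1: clk:1→0
  (1Δ to stable)

3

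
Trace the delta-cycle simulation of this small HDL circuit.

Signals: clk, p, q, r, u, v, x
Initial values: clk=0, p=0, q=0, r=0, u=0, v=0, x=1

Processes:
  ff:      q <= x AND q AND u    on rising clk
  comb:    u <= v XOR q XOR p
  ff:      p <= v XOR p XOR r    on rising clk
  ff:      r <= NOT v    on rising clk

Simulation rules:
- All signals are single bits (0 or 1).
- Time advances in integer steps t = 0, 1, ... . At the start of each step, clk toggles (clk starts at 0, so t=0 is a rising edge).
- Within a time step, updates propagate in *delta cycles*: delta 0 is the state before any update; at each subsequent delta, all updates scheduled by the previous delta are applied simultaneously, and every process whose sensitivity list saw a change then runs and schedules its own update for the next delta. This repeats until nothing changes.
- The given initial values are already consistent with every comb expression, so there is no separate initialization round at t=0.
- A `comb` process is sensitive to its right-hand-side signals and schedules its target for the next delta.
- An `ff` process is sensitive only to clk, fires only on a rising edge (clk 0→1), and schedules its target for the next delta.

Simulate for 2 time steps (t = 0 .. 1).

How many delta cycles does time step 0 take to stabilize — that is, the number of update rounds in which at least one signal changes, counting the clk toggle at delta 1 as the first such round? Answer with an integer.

2

[bits: u,x,v,r,q,clk,p]
t=0: Δ0=0100000 Δ1=0100010 Δ2=0101010 | 2Δ
t=1: Δ0=0101010 Δ1=0101000 | 1Δ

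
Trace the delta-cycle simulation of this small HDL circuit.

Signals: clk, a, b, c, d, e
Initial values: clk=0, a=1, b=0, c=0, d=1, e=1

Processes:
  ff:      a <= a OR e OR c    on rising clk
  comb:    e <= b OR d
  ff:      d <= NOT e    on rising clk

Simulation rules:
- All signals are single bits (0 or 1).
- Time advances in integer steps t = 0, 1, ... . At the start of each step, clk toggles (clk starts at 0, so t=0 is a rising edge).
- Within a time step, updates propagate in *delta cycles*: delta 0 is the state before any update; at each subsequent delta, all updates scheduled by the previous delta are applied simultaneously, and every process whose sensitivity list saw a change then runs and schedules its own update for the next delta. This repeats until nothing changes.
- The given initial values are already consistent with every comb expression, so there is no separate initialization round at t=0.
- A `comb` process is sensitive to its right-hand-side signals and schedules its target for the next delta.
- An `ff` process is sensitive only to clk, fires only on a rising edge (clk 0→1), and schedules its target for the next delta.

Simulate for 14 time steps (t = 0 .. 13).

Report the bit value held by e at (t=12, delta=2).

[bits: clk,d,b,a,e,c]
t=0: Δ0=010110 Δ1=110110 Δ2=100110 Δ3=100100 | 3Δ
t=1: Δ0=100100 Δ1=000100 | 1Δ
t=2: Δ0=000100 Δ1=100100 Δ2=110100 Δ3=110110 | 3Δ
t=3: Δ0=110110 Δ1=010110 | 1Δ
t=4: Δ0=010110 Δ1=110110 Δ2=100110 Δ3=100100 | 3Δ
t=5: Δ0=100100 Δ1=000100 | 1Δ
t=6: Δ0=000100 Δ1=100100 Δ2=110100 Δ3=110110 | 3Δ
t=7: Δ0=110110 Δ1=010110 | 1Δ
t=8: Δ0=010110 Δ1=110110 Δ2=100110 Δ3=100100 | 3Δ
t=9: Δ0=100100 Δ1=000100 | 1Δ
t=10: Δ0=000100 Δ1=100100 Δ2=110100 Δ3=110110 | 3Δ
t=11: Δ0=110110 Δ1=010110 | 1Δ
t=12: Δ0=010110 Δ1=110110 Δ2=100110 Δ3=100100 | 3Δ
t=13: Δ0=100100 Δ1=000100 | 1Δ

1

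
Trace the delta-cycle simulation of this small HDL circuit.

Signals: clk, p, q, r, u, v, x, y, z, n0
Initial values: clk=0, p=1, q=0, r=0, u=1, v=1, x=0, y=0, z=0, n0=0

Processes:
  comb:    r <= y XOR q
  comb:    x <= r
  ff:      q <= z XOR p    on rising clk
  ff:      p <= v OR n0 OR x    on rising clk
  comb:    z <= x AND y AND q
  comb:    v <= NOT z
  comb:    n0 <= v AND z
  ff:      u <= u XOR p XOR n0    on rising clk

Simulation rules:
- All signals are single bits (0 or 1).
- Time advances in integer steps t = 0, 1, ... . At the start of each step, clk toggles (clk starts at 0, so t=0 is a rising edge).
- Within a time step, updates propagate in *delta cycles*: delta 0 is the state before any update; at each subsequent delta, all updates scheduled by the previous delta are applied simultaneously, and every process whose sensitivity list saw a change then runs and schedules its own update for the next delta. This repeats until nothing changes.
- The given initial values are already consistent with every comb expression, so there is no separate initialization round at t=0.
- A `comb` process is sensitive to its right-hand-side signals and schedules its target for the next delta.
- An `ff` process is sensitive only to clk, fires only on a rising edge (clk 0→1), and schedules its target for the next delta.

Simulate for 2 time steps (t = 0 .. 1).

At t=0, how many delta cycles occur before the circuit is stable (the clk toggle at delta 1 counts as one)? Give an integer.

t0.Δ0 v=1 n0=0 y=0 u=1 z=0 p=1 q=0 x=0 r=0 clk=0
t0.Δ1 v=1 n0=0 y=0 u=1 z=0 p=1 q=0 x=0 r=0 clk=1
t0.Δ2 v=1 n0=0 y=0 u=0 z=0 p=1 q=1 x=0 r=0 clk=1
t0.Δ3 v=1 n0=0 y=0 u=0 z=0 p=1 q=1 x=0 r=1 clk=1
t0.Δ4 v=1 n0=0 y=0 u=0 z=0 p=1 q=1 x=1 r=1 clk=1
t1.Δ0 v=1 n0=0 y=0 u=0 z=0 p=1 q=1 x=1 r=1 clk=1
t1.Δ1 v=1 n0=0 y=0 u=0 z=0 p=1 q=1 x=1 r=1 clk=0

4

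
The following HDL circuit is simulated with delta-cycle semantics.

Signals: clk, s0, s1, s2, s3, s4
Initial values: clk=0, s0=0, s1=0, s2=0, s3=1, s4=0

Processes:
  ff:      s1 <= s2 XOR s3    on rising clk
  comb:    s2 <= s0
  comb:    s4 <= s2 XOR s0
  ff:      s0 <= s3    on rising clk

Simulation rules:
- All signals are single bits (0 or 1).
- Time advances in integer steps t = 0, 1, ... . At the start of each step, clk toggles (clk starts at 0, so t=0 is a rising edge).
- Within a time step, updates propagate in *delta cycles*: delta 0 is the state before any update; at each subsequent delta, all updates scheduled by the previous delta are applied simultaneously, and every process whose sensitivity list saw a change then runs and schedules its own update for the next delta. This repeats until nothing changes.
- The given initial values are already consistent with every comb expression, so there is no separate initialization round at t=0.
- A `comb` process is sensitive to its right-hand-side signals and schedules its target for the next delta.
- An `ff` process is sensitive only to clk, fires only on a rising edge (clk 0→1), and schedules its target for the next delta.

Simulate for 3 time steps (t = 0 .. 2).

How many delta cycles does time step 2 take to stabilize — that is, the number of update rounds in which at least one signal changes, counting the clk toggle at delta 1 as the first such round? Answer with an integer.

2

t=0 Δ0: clk=0 s0=0 s4=0 s1=0 s2=0 s3=1
  Δ1: clk:0→1
  Δ2: s0:0→1, s1:0→1
  Δ3: s4:0→1, s2:0→1
  Δ4: s4:1→0
  (4Δ to stable)
t=1 Δ0: clk=1 s0=1 s4=0 s1=1 s2=1 s3=1
  Δ1: clk:1→0
  (1Δ to stable)
t=2 Δ0: clk=0 s0=1 s4=0 s1=1 s2=1 s3=1
  Δ1: clk:0→1
  Δ2: s1:1→0
  (2Δ to stable)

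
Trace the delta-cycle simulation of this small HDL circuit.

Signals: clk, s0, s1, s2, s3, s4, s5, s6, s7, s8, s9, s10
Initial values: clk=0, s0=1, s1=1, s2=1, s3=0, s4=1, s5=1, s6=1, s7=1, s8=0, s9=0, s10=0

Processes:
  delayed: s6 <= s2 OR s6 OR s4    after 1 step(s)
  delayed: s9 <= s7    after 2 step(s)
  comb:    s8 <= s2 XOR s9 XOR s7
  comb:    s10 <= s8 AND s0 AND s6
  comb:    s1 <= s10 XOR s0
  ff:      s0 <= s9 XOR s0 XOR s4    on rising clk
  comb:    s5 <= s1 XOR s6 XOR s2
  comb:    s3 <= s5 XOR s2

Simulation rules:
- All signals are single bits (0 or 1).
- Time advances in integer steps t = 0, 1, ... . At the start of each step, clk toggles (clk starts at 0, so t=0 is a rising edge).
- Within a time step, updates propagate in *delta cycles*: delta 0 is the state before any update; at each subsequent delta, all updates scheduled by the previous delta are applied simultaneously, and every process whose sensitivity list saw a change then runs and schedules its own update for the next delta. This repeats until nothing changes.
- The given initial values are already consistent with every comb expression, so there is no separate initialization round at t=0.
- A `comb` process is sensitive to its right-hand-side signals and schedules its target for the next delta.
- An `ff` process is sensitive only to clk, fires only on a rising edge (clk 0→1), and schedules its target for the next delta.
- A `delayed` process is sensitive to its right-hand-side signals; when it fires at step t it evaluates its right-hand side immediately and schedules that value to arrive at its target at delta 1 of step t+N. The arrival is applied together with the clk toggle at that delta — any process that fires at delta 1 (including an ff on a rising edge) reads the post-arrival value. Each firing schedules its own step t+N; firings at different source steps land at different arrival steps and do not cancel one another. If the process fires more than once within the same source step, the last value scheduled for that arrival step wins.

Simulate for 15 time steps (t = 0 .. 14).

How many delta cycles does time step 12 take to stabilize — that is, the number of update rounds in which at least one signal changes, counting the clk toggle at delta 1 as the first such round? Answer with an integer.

t=0 Δ0: clk=0 s9=0 s6=1 s4=1 s3=0 s10=0 s1=1 s2=1 s8=0 s5=1 s0=1 s7=1
  Δ1: clk:0→1
  Δ2: s0:1→0
  Δ3: s1:1→0
  Δ4: s5:1→0
  Δ5: s3:0→1
  (5Δ to stable)
t=1 Δ0: clk=1 s9=0 s6=1 s4=1 s3=1 s10=0 s1=0 s2=1 s8=0 s5=0 s0=0 s7=1
  Δ1: clk:1→0
  (1Δ to stable)
t=2 Δ0: clk=0 s9=0 s6=1 s4=1 s3=1 s10=0 s1=0 s2=1 s8=0 s5=0 s0=0 s7=1
  Δ1: clk:0→1
  Δ2: s0:0→1
  Δ3: s1:0→1
  Δ4: s5:0→1
  Δ5: s3:1→0
  (5Δ to stable)
t=3 Δ0: clk=1 s9=0 s6=1 s4=1 s3=0 s10=0 s1=1 s2=1 s8=0 s5=1 s0=1 s7=1
  Δ1: clk:1→0
  (1Δ to stable)
t=4 Δ0: clk=0 s9=0 s6=1 s4=1 s3=0 s10=0 s1=1 s2=1 s8=0 s5=1 s0=1 s7=1
  Δ1: clk:0→1
  Δ2: s0:1→0
  Δ3: s1:1→0
  Δ4: s5:1→0
  Δ5: s3:0→1
  (5Δ to stable)
t=5 Δ0: clk=1 s9=0 s6=1 s4=1 s3=1 s10=0 s1=0 s2=1 s8=0 s5=0 s0=0 s7=1
  Δ1: clk:1→0
  (1Δ to stable)
t=6 Δ0: clk=0 s9=0 s6=1 s4=1 s3=1 s10=0 s1=0 s2=1 s8=0 s5=0 s0=0 s7=1
  Δ1: clk:0→1
  Δ2: s0:0→1
  Δ3: s1:0→1
  Δ4: s5:0→1
  Δ5: s3:1→0
  (5Δ to stable)
t=7 Δ0: clk=1 s9=0 s6=1 s4=1 s3=0 s10=0 s1=1 s2=1 s8=0 s5=1 s0=1 s7=1
  Δ1: clk:1→0
  (1Δ to stable)
t=8 Δ0: clk=0 s9=0 s6=1 s4=1 s3=0 s10=0 s1=1 s2=1 s8=0 s5=1 s0=1 s7=1
  Δ1: clk:0→1
  Δ2: s0:1→0
  Δ3: s1:1→0
  Δ4: s5:1→0
  Δ5: s3:0→1
  (5Δ to stable)
t=9 Δ0: clk=1 s9=0 s6=1 s4=1 s3=1 s10=0 s1=0 s2=1 s8=0 s5=0 s0=0 s7=1
  Δ1: clk:1→0
  (1Δ to stable)
t=10 Δ0: clk=0 s9=0 s6=1 s4=1 s3=1 s10=0 s1=0 s2=1 s8=0 s5=0 s0=0 s7=1
  Δ1: clk:0→1
  Δ2: s0:0→1
  Δ3: s1:0→1
  Δ4: s5:0→1
  Δ5: s3:1→0
  (5Δ to stable)
t=11 Δ0: clk=1 s9=0 s6=1 s4=1 s3=0 s10=0 s1=1 s2=1 s8=0 s5=1 s0=1 s7=1
  Δ1: clk:1→0
  (1Δ to stable)
t=12 Δ0: clk=0 s9=0 s6=1 s4=1 s3=0 s10=0 s1=1 s2=1 s8=0 s5=1 s0=1 s7=1
  Δ1: clk:0→1
  Δ2: s0:1→0
  Δ3: s1:1→0
  Δ4: s5:1→0
  Δ5: s3:0→1
  (5Δ to stable)
t=13 Δ0: clk=1 s9=0 s6=1 s4=1 s3=1 s10=0 s1=0 s2=1 s8=0 s5=0 s0=0 s7=1
  Δ1: clk:1→0
  (1Δ to stable)
t=14 Δ0: clk=0 s9=0 s6=1 s4=1 s3=1 s10=0 s1=0 s2=1 s8=0 s5=0 s0=0 s7=1
  Δ1: clk:0→1
  Δ2: s0:0→1
  Δ3: s1:0→1
  Δ4: s5:0→1
  Δ5: s3:1→0
  (5Δ to stable)

5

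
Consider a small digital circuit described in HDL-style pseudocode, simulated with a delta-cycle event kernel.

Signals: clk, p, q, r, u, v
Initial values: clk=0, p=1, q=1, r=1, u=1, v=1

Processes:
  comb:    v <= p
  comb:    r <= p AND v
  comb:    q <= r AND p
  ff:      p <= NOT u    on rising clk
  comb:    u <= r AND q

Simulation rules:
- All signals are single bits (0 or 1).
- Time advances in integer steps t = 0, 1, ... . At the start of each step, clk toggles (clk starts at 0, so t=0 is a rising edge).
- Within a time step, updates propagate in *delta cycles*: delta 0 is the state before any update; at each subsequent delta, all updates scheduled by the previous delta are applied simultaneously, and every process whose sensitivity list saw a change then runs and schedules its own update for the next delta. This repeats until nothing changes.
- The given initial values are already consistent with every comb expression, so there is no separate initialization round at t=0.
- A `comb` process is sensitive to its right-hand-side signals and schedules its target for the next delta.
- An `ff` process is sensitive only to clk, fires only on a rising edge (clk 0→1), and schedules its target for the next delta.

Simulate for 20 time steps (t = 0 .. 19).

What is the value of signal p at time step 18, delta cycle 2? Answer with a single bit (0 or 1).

[bits: clk,r,v,u,p,q]
t=0: Δ0=011111 Δ1=111111 Δ2=111101 Δ3=100100 Δ4=100000 | 4Δ
t=1: Δ0=100000 Δ1=000000 | 1Δ
t=2: Δ0=000000 Δ1=100000 Δ2=100010 Δ3=101010 Δ4=111010 Δ5=111011 Δ6=111111 | 6Δ
t=3: Δ0=111111 Δ1=011111 | 1Δ
t=4: Δ0=011111 Δ1=111111 Δ2=111101 Δ3=100100 Δ4=100000 | 4Δ
t=5: Δ0=100000 Δ1=000000 | 1Δ
t=6: Δ0=000000 Δ1=100000 Δ2=100010 Δ3=101010 Δ4=111010 Δ5=111011 Δ6=111111 | 6Δ
t=7: Δ0=111111 Δ1=011111 | 1Δ
t=8: Δ0=011111 Δ1=111111 Δ2=111101 Δ3=100100 Δ4=100000 | 4Δ
t=9: Δ0=100000 Δ1=000000 | 1Δ
t=10: Δ0=000000 Δ1=100000 Δ2=100010 Δ3=101010 Δ4=111010 Δ5=111011 Δ6=111111 | 6Δ
t=11: Δ0=111111 Δ1=011111 | 1Δ
t=12: Δ0=011111 Δ1=111111 Δ2=111101 Δ3=100100 Δ4=100000 | 4Δ
t=13: Δ0=100000 Δ1=000000 | 1Δ
t=14: Δ0=000000 Δ1=100000 Δ2=100010 Δ3=101010 Δ4=111010 Δ5=111011 Δ6=111111 | 6Δ
t=15: Δ0=111111 Δ1=011111 | 1Δ
t=16: Δ0=011111 Δ1=111111 Δ2=111101 Δ3=100100 Δ4=100000 | 4Δ
t=17: Δ0=100000 Δ1=000000 | 1Δ
t=18: Δ0=000000 Δ1=100000 Δ2=100010 Δ3=101010 Δ4=111010 Δ5=111011 Δ6=111111 | 6Δ
t=19: Δ0=111111 Δ1=011111 | 1Δ

1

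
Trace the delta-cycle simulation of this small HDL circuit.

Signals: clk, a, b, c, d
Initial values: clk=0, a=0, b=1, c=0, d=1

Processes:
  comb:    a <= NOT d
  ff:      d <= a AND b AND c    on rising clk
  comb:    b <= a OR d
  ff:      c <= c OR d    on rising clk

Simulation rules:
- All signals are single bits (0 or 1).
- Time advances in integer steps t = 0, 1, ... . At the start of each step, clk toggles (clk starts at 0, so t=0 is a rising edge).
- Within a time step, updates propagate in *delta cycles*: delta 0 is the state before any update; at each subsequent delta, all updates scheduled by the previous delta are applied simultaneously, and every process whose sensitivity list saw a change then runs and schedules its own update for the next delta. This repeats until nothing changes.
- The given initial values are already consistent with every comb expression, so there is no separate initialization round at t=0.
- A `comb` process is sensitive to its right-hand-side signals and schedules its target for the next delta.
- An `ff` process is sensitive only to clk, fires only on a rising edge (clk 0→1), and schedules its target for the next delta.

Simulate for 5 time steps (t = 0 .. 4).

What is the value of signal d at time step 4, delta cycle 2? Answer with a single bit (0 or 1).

0

[bits: clk,b,c,d,a]
t=0: Δ0=01010 Δ1=11010 Δ2=11100 Δ3=10101 Δ4=11101 | 4Δ
t=1: Δ0=11101 Δ1=01101 | 1Δ
t=2: Δ0=01101 Δ1=11101 Δ2=11111 Δ3=11110 | 3Δ
t=3: Δ0=11110 Δ1=01110 | 1Δ
t=4: Δ0=01110 Δ1=11110 Δ2=11100 Δ3=10101 Δ4=11101 | 4Δ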